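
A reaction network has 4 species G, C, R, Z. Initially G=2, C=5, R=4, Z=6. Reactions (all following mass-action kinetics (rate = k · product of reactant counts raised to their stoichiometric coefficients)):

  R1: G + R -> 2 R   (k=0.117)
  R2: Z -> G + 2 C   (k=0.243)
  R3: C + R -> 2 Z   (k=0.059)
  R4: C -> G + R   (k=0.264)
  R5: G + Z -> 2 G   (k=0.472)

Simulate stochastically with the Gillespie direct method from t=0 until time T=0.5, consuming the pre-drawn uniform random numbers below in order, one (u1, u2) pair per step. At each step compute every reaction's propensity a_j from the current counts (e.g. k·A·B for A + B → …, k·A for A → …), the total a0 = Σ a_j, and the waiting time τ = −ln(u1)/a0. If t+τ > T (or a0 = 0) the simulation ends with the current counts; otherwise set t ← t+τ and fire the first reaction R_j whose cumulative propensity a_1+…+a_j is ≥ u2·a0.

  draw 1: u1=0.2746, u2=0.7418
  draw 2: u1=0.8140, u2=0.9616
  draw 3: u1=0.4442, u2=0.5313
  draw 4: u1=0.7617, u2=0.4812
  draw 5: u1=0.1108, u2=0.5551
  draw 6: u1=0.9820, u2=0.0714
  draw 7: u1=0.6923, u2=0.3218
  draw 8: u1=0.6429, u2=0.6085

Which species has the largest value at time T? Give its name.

Dominant species at T: R

t=0.000: G=2 C=5 R=4 Z=6
Draw 1: a1=0.936, a2=1.458, a3=1.180, a4=1.320, a5=5.664, a0=10.558; τ=−ln(0.2746)/10.558=0.122 → t=0.122; u2·a0=0.7418·10.558=7.832; a1+…+a4=4.894 < 7.832 ≤ a1+…+a5=10.558 → R5 fires; G=3 C=5 R=4 Z=5
Draw 2: a1=1.404, a2=1.215, a3=1.180, a4=1.320, a5=7.080, a0=12.199; τ=−ln(0.8140)/12.199=0.017 → t=0.139; u2·a0=0.9616·12.199=11.731; a1+…+a4=5.119 < 11.731 ≤ a1+…+a5=12.199 → R5 fires; G=4 C=5 R=4 Z=4
Draw 3: a1=1.872, a2=0.972, a3=1.180, a4=1.320, a5=7.552, a0=12.896; τ=−ln(0.4442)/12.896=0.063 → t=0.202; u2·a0=0.5313·12.896=6.852; a1+…+a4=5.344 < 6.852 ≤ a1+…+a5=12.896 → R5 fires; G=5 C=5 R=4 Z=3
Draw 4: a1=2.340, a2=0.729, a3=1.180, a4=1.320, a5=7.080, a0=12.649; τ=−ln(0.7617)/12.649=0.022 → t=0.224; u2·a0=0.4812·12.649=6.087; a1+…+a4=5.569 < 6.087 ≤ a1+…+a5=12.649 → R5 fires; G=6 C=5 R=4 Z=2
Draw 5: a1=2.808, a2=0.486, a3=1.180, a4=1.320, a5=5.664, a0=11.458; τ=−ln(0.1108)/11.458=0.192 → t=0.416; u2·a0=0.5551·11.458=6.360; a1+…+a4=5.794 < 6.360 ≤ a1+…+a5=11.458 → R5 fires; G=7 C=5 R=4 Z=1
Draw 6: a1=3.276, a2=0.243, a3=1.180, a4=1.320, a5=3.304, a0=9.323; τ=−ln(0.9820)/9.323=0.002 → t=0.418; u2·a0=0.0714·9.323=0.666 ≤ a1=3.276 → R1 fires; G=6 C=5 R=5 Z=1
Draw 7: a1=3.510, a2=0.243, a3=1.475, a4=1.320, a5=2.832, a0=9.380; τ=−ln(0.6923)/9.380=0.039 → t=0.457; u2·a0=0.3218·9.380=3.018 ≤ a1=3.510 → R1 fires; G=5 C=5 R=6 Z=1
Draw 8: a1=3.510, a2=0.243, a3=1.770, a4=1.320, a5=2.360, a0=9.203; τ=−ln(0.6429)/9.203=0.048 → t=0.505 > T=0.5: stop.
At T=0.5: G=5 C=5 R=6 Z=1; the largest is R.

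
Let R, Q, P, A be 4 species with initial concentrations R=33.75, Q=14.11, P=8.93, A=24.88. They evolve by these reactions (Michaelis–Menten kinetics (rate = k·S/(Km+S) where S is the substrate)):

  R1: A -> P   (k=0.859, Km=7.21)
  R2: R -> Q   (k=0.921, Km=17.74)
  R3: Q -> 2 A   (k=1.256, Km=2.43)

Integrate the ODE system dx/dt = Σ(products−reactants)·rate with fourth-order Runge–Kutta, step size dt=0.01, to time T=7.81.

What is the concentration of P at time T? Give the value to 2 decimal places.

P at T = 14.35

RK4 with dt=0.01: 781 steps to T=7.81. Trajectory (selected grid times):
t=0.00: R=33.75 Q=14.11 P=8.93 A=24.88
t=0.87: R=33.23 Q=13.70 P=9.51 A=26.16
t=1.74: R=32.71 Q=13.30 P=10.10 A=27.42
t=2.60: R=32.19 Q=12.90 P=10.69 A=28.66
t=3.47: R=31.68 Q=12.50 P=11.29 A=29.89
t=4.34: R=31.17 Q=12.10 P=11.89 A=31.11
t=5.21: R=30.66 Q=11.70 P=12.50 A=32.32
t=6.07: R=30.16 Q=11.31 P=13.11 A=33.49
t=6.94: R=29.65 Q=10.91 P=13.72 A=34.67
t=7.81: R=29.15 Q=10.52 P=14.35 A=35.83
Read off P at T=7.81: 14.35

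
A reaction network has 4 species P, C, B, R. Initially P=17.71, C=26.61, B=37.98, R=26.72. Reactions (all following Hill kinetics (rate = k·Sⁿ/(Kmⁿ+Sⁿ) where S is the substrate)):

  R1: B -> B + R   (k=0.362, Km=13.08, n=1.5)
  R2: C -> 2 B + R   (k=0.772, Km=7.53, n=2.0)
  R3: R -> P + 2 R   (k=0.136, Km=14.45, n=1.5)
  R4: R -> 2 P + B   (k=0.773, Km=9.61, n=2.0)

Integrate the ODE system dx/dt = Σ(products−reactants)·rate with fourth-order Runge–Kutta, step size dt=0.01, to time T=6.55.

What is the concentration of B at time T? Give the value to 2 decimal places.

RK4 with dt=0.01: 655 steps to T=6.55. Trajectory (selected grid times):
t=0.00: P=17.71 C=26.61 B=37.98 R=26.72
t=0.73: P=18.78 C=26.09 B=39.52 R=27.03
t=1.46: P=19.86 C=25.57 B=41.06 R=27.35
t=2.18: P=20.92 C=25.06 B=42.58 R=27.65
t=2.91: P=22.00 C=24.54 B=44.12 R=27.96
t=3.64: P=23.08 C=24.03 B=45.65 R=28.27
t=4.37: P=24.17 C=23.52 B=47.18 R=28.58
t=5.09: P=25.24 C=23.01 B=48.69 R=28.88
t=5.82: P=26.33 C=22.51 B=50.21 R=29.19
t=6.55: P=27.43 C=22.00 B=51.73 R=29.49
Read off B at T=6.55: 51.73

B at T = 51.73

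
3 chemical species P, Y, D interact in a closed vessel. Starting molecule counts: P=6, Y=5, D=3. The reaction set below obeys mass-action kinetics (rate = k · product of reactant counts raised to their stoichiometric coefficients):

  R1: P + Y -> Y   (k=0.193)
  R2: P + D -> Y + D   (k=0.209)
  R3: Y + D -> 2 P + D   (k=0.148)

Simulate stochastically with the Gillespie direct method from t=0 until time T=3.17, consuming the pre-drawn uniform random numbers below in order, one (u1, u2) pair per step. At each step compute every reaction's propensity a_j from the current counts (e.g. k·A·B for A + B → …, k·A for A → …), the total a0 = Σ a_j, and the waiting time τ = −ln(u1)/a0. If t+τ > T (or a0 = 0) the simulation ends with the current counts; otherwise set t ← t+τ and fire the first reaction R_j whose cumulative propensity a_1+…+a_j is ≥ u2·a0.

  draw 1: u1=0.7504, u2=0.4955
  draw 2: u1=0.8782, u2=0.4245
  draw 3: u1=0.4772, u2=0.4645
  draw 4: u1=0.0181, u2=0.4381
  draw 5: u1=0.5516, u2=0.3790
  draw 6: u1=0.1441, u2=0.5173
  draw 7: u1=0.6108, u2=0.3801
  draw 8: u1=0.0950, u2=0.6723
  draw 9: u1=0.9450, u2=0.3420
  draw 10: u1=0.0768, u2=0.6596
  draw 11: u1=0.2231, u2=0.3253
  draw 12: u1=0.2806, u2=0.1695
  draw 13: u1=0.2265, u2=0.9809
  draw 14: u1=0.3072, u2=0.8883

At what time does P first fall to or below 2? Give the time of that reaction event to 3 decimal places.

Threshold first reached at t = 0.611

t=0.000: P=6 Y=5 D=3
Draw 1: a1=5.790, a2=3.762, a3=2.220, a0=11.772; τ=−ln(0.7504)/11.772=0.024 → t=0.024; u2·a0=0.4955·11.772=5.833; a1=5.790 < 5.833 ≤ a1+a2=9.552 → R2 fires; P=5 Y=6 D=3
Draw 2: a1=5.790, a2=3.135, a3=2.664, a0=11.589; τ=−ln(0.8782)/11.589=0.011 → t=0.036; u2·a0=0.4245·11.589=4.920 ≤ a1=5.790 → R1 fires; P=4 Y=6 D=3
Draw 3: a1=4.632, a2=2.508, a3=2.664, a0=9.804; τ=−ln(0.4772)/9.804=0.075 → t=0.111; u2·a0=0.4645·9.804=4.554 ≤ a1=4.632 → R1 fires; P=3 Y=6 D=3
Draw 4: a1=3.474, a2=1.881, a3=2.664, a0=8.019; τ=−ln(0.0181)/8.019=0.500 → t=0.611; u2·a0=0.4381·8.019=3.513; a1=3.474 < 3.513 ≤ a1+a2=5.355 → R2 fires; P=2 Y=7 D=3
Draw 5: a1=2.702, a2=1.254, a3=3.108, a0=7.064; τ=−ln(0.5516)/7.064=0.084 → t=0.696; u2·a0=0.3790·7.064=2.677 ≤ a1=2.702 → R1 fires; P=1 Y=7 D=3
Draw 6: a1=1.351, a2=0.627, a3=3.108, a0=5.086; τ=−ln(0.1441)/5.086=0.381 → t=1.076; u2·a0=0.5173·5.086=2.631; a1+a2=1.978 < 2.631 ≤ a1+…+a3=5.086 → R3 fires; P=3 Y=6 D=3
Draw 7: a1=3.474, a2=1.881, a3=2.664, a0=8.019; τ=−ln(0.6108)/8.019=0.061 → t=1.138; u2·a0=0.3801·8.019=3.048 ≤ a1=3.474 → R1 fires; P=2 Y=6 D=3
Draw 8: a1=2.316, a2=1.254, a3=2.664, a0=6.234; τ=−ln(0.0950)/6.234=0.378 → t=1.516; u2·a0=0.6723·6.234=4.191; a1+a2=3.570 < 4.191 ≤ a1+…+a3=6.234 → R3 fires; P=4 Y=5 D=3
Draw 9: a1=3.860, a2=2.508, a3=2.220, a0=8.588; τ=−ln(0.9450)/8.588=0.007 → t=1.522; u2·a0=0.3420·8.588=2.937 ≤ a1=3.860 → R1 fires; P=3 Y=5 D=3
Draw 10: a1=2.895, a2=1.881, a3=2.220, a0=6.996; τ=−ln(0.0768)/6.996=0.367 → t=1.889; u2·a0=0.6596·6.996=4.615; a1=2.895 < 4.615 ≤ a1+a2=4.776 → R2 fires; P=2 Y=6 D=3
Draw 11: a1=2.316, a2=1.254, a3=2.664, a0=6.234; τ=−ln(0.2231)/6.234=0.241 → t=2.130; u2·a0=0.3253·6.234=2.028 ≤ a1=2.316 → R1 fires; P=1 Y=6 D=3
Draw 12: a1=1.158, a2=0.627, a3=2.664, a0=4.449; τ=−ln(0.2806)/4.449=0.286 → t=2.415; u2·a0=0.1695·4.449=0.754 ≤ a1=1.158 → R1 fires; P=0 Y=6 D=3
Draw 13: a1=0.000, a2=0.000, a3=2.664, a0=2.664; τ=−ln(0.2265)/2.664=0.557 → t=2.973; u2·a0=0.9809·2.664=2.613; a1+a2=0.000 < 2.613 ≤ a1+…+a3=2.664 → R3 fires; P=2 Y=5 D=3
Draw 14: a1=1.930, a2=1.254, a3=2.220, a0=5.404; τ=−ln(0.3072)/5.404=0.218 → t=3.191 > T=3.17: stop.
P first becomes ≤ 2 when it reaches 2 at the event at t=0.611.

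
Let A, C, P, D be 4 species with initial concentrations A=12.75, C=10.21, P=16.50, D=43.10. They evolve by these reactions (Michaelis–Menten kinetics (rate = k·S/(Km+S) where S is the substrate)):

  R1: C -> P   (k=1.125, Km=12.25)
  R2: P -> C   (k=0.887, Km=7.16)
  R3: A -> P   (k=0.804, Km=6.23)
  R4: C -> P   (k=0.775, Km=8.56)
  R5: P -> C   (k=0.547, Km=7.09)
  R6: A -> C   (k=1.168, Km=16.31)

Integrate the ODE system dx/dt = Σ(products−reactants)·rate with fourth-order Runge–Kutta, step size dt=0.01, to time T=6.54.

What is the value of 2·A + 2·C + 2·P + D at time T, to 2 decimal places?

Value at T = 122.02

Check how each reaction changes W = 2·A + 2·C + 2·P + D (weight of products minus weight of reactants):
R1: C -> P: (2·1) − (2·1) = 2 − 2 = 0
R2: P -> C: (2·1) − (2·1) = 2 − 2 = 0
R3: A -> P: (2·1) − (2·1) = 2 − 2 = 0
R4: C -> P: (2·1) − (2·1) = 2 − 2 = 0
R5: P -> C: (2·1) − (2·1) = 2 − 2 = 0
R6: A -> C: (2·1) − (2·1) = 2 − 2 = 0
Every reaction leaves W unchanged, so W is conserved and no simulation is needed: W(T) = W(0) = 2·12.75 + 2·10.21 + 2·16.50 + 43.10 = 122.02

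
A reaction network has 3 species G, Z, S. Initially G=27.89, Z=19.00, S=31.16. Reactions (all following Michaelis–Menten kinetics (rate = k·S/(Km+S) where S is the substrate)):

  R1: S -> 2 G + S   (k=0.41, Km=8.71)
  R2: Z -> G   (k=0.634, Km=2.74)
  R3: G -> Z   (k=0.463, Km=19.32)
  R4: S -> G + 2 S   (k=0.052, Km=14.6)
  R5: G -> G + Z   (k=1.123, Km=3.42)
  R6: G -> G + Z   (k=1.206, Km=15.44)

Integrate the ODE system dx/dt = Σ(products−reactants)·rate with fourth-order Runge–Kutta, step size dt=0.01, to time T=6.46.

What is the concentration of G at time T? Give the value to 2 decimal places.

G at T = 34.09

RK4 with dt=0.01: 646 steps to T=6.46. Trajectory (selected grid times):
t=0.00: G=27.89 Z=19.00 S=31.16
t=0.72: G=28.58 Z=20.08 S=31.19
t=1.44: G=29.27 Z=21.17 S=31.21
t=2.15: G=29.95 Z=22.24 S=31.24
t=2.87: G=30.64 Z=23.34 S=31.26
t=3.59: G=31.33 Z=24.44 S=31.29
t=4.31: G=32.02 Z=25.55 S=31.31
t=5.02: G=32.71 Z=26.65 S=31.34
t=5.74: G=33.40 Z=27.77 S=31.36
t=6.46: G=34.09 Z=28.90 S=31.39
Read off G at T=6.46: 34.09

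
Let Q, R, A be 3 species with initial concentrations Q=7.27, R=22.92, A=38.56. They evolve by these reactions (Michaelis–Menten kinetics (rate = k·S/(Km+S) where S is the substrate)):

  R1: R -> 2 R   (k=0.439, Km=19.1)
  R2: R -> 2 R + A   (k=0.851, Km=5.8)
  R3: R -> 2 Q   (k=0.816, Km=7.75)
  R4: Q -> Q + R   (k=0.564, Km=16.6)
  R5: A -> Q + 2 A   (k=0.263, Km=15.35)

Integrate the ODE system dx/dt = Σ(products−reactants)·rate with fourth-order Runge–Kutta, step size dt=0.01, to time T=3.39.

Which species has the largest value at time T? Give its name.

Dominant species at T: A

RK4 with dt=0.01: 339 steps to T=3.39. Trajectory (selected grid times):
t=0.00: Q=7.27 R=22.92 A=38.56
t=0.38: Q=7.81 R=23.10 A=38.89
t=0.75: Q=8.33 R=23.29 A=39.21
t=1.13: Q=8.87 R=23.48 A=39.54
t=1.51: Q=9.40 R=23.67 A=39.87
t=1.88: Q=9.93 R=23.87 A=40.20
t=2.26: Q=10.47 R=24.07 A=40.53
t=2.64: Q=11.01 R=24.27 A=40.86
t=3.01: Q=11.54 R=24.47 A=41.19
t=3.39: Q=12.09 R=24.68 A=41.52
At T=3.39: Q=12.09 R=24.68 A=41.52; the largest is A.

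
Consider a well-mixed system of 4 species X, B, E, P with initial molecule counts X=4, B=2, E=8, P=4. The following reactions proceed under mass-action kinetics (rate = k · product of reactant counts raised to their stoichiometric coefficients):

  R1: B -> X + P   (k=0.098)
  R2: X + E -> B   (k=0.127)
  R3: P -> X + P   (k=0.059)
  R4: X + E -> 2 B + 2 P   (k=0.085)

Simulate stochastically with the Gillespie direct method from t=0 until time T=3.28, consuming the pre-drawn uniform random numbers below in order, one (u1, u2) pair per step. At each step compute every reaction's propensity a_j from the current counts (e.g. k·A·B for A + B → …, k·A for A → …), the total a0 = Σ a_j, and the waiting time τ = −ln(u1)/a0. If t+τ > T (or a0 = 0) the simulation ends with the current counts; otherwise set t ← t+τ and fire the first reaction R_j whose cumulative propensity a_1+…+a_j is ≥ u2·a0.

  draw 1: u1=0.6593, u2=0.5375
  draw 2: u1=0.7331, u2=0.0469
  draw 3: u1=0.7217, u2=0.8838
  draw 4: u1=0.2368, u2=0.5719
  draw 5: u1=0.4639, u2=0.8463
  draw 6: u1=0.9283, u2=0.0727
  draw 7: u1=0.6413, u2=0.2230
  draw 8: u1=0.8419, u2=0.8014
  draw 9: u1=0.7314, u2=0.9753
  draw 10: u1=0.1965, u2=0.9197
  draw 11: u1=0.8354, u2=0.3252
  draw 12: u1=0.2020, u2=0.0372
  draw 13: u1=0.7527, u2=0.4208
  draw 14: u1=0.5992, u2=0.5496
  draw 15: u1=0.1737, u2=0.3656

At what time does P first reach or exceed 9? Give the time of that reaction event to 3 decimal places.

t=0.000: X=4 B=2 E=8 P=4
Draw 1: a1=0.196, a2=4.064, a3=0.236, a4=2.720, a0=7.216; τ=−ln(0.6593)/7.216=0.058 → t=0.058; u2·a0=0.5375·7.216=3.879; a1=0.196 < 3.879 ≤ a1+a2=4.260 → R2 fires; X=3 B=3 E=7 P=4
Draw 2: a1=0.294, a2=2.667, a3=0.236, a4=1.785, a0=4.982; τ=−ln(0.7331)/4.982=0.062 → t=0.120; u2·a0=0.0469·4.982=0.234 ≤ a1=0.294 → R1 fires; X=4 B=2 E=7 P=5
Draw 3: a1=0.196, a2=3.556, a3=0.295, a4=2.380, a0=6.427; τ=−ln(0.7217)/6.427=0.051 → t=0.171; u2·a0=0.8838·6.427=5.680; a1+…+a3=4.047 < 5.680 ≤ a1+…+a4=6.427 → R4 fires; X=3 B=4 E=6 P=7
Draw 4: a1=0.392, a2=2.286, a3=0.413, a4=1.530, a0=4.621; τ=−ln(0.2368)/4.621=0.312 → t=0.483; u2·a0=0.5719·4.621=2.643; a1=0.392 < 2.643 ≤ a1+a2=2.678 → R2 fires; X=2 B=5 E=5 P=7
Draw 5: a1=0.490, a2=1.270, a3=0.413, a4=0.850, a0=3.023; τ=−ln(0.4639)/3.023=0.254 → t=0.737; u2·a0=0.8463·3.023=2.558; a1+…+a3=2.173 < 2.558 ≤ a1+…+a4=3.023 → R4 fires; X=1 B=7 E=4 P=9
Draw 6: a1=0.686, a2=0.508, a3=0.531, a4=0.340, a0=2.065; τ=−ln(0.9283)/2.065=0.036 → t=0.773; u2·a0=0.0727·2.065=0.150 ≤ a1=0.686 → R1 fires; X=2 B=6 E=4 P=10
Draw 7: a1=0.588, a2=1.016, a3=0.590, a4=0.680, a0=2.874; τ=−ln(0.6413)/2.874=0.155 → t=0.927; u2·a0=0.2230·2.874=0.641; a1=0.588 < 0.641 ≤ a1+a2=1.604 → R2 fires; X=1 B=7 E=3 P=10
Draw 8: a1=0.686, a2=0.381, a3=0.590, a4=0.255, a0=1.912; τ=−ln(0.8419)/1.912=0.090 → t=1.017; u2·a0=0.8014·1.912=1.532; a1+a2=1.067 < 1.532 ≤ a1+…+a3=1.657 → R3 fires; X=2 B=7 E=3 P=10
Draw 9: a1=0.686, a2=0.762, a3=0.590, a4=0.510, a0=2.548; τ=−ln(0.7314)/2.548=0.123 → t=1.140; u2·a0=0.9753·2.548=2.485; a1+…+a3=2.038 < 2.485 ≤ a1+…+a4=2.548 → R4 fires; X=1 B=9 E=2 P=12
Draw 10: a1=0.882, a2=0.254, a3=0.708, a4=0.170, a0=2.014; τ=−ln(0.1965)/2.014=0.808 → t=1.948; u2·a0=0.9197·2.014=1.852; a1+…+a3=1.844 < 1.852 ≤ a1+…+a4=2.014 → R4 fires; X=0 B=11 E=1 P=14
Draw 11: a1=1.078, a2=0.000, a3=0.826, a4=0.000, a0=1.904; τ=−ln(0.8354)/1.904=0.094 → t=2.042; u2·a0=0.3252·1.904=0.619 ≤ a1=1.078 → R1 fires; X=1 B=10 E=1 P=15
Draw 12: a1=0.980, a2=0.127, a3=0.885, a4=0.085, a0=2.077; τ=−ln(0.2020)/2.077=0.770 → t=2.812; u2·a0=0.0372·2.077=0.077 ≤ a1=0.980 → R1 fires; X=2 B=9 E=1 P=16
Draw 13: a1=0.882, a2=0.254, a3=0.944, a4=0.170, a0=2.250; τ=−ln(0.7527)/2.250=0.126 → t=2.939; u2·a0=0.4208·2.250=0.947; a1=0.882 < 0.947 ≤ a1+a2=1.136 → R2 fires; X=1 B=10 E=0 P=16
Draw 14: a1=0.980, a2=0.000, a3=0.944, a4=0.000, a0=1.924; τ=−ln(0.5992)/1.924=0.266 → t=3.205; u2·a0=0.5496·1.924=1.057; a1+a2=0.980 < 1.057 ≤ a1+…+a3=1.924 → R3 fires; X=2 B=10 E=0 P=16
Draw 15: a1=0.980, a2=0.000, a3=0.944, a4=0.000, a0=1.924; τ=−ln(0.1737)/1.924=0.910 → t=4.115 > T=3.28: stop.
P first becomes ≥ 9 when it reaches 9 at the event at t=0.737.

Threshold first reached at t = 0.737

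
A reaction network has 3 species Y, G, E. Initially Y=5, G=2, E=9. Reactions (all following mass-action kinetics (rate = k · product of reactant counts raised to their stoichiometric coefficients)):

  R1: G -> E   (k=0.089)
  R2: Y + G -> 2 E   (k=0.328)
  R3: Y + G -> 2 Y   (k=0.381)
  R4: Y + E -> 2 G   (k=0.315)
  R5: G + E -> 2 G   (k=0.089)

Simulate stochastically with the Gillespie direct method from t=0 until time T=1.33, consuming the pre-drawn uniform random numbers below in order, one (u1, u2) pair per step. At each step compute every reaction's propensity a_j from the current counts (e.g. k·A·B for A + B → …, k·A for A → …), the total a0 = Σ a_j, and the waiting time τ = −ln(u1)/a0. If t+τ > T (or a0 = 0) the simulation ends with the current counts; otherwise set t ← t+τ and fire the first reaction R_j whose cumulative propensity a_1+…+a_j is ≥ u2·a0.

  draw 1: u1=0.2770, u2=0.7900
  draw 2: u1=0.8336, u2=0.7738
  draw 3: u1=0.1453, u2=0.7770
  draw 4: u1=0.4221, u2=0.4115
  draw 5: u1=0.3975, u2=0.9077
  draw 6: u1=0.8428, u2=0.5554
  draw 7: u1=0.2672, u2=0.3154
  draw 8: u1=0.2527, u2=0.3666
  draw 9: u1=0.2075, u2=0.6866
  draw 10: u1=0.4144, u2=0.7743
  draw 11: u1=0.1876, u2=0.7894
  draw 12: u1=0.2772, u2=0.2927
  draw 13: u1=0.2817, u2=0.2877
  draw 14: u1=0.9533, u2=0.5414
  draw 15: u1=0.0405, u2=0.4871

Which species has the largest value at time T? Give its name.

t=0.000: Y=5 G=2 E=9
Draw 1: a1=0.178, a2=3.280, a3=3.810, a4=14.175, a5=1.602, a0=23.045; τ=−ln(0.2770)/23.045=0.056 → t=0.056; u2·a0=0.7900·23.045=18.206; a1+…+a3=7.268 < 18.206 ≤ a1+…+a4=21.443 → R4 fires; Y=4 G=4 E=8
Draw 2: a1=0.356, a2=5.248, a3=6.096, a4=10.080, a5=2.848, a0=24.628; τ=−ln(0.8336)/24.628=0.007 → t=0.063; u2·a0=0.7738·24.628=19.057; a1+…+a3=11.700 < 19.057 ≤ a1+…+a4=21.780 → R4 fires; Y=3 G=6 E=7
Draw 3: a1=0.534, a2=5.904, a3=6.858, a4=6.615, a5=3.738, a0=23.649; τ=−ln(0.1453)/23.649=0.082 → t=0.145; u2·a0=0.7770·23.649=18.375; a1+…+a3=13.296 < 18.375 ≤ a1+…+a4=19.911 → R4 fires; Y=2 G=8 E=6
Draw 4: a1=0.712, a2=5.248, a3=6.096, a4=3.780, a5=4.272, a0=20.108; τ=−ln(0.4221)/20.108=0.043 → t=0.188; u2·a0=0.4115·20.108=8.274; a1+a2=5.960 < 8.274 ≤ a1+…+a3=12.056 → R3 fires; Y=3 G=7 E=6
Draw 5: a1=0.623, a2=6.888, a3=8.001, a4=5.670, a5=3.738, a0=24.920; τ=−ln(0.3975)/24.920=0.037 → t=0.225; u2·a0=0.9077·24.920=22.620; a1+…+a4=21.182 < 22.620 ≤ a1+…+a5=24.920 → R5 fires; Y=3 G=8 E=5
Draw 6: a1=0.712, a2=7.872, a3=9.144, a4=4.725, a5=3.560, a0=26.013; τ=−ln(0.8428)/26.013=0.007 → t=0.231; u2·a0=0.5554·26.013=14.448; a1+a2=8.584 < 14.448 ≤ a1+…+a3=17.728 → R3 fires; Y=4 G=7 E=5
Draw 7: a1=0.623, a2=9.184, a3=10.668, a4=6.300, a5=3.115, a0=29.890; τ=−ln(0.2672)/29.890=0.044 → t=0.275; u2·a0=0.3154·29.890=9.427; a1=0.623 < 9.427 ≤ a1+a2=9.807 → R2 fires; Y=3 G=6 E=7
Draw 8: a1=0.534, a2=5.904, a3=6.858, a4=6.615, a5=3.738, a0=23.649; τ=−ln(0.2527)/23.649=0.058 → t=0.333; u2·a0=0.3666·23.649=8.670; a1+a2=6.438 < 8.670 ≤ a1+…+a3=13.296 → R3 fires; Y=4 G=5 E=7
Draw 9: a1=0.445, a2=6.560, a3=7.620, a4=8.820, a5=3.115, a0=26.560; τ=−ln(0.2075)/26.560=0.059 → t=0.393; u2·a0=0.6866·26.560=18.236; a1+…+a3=14.625 < 18.236 ≤ a1+…+a4=23.445 → R4 fires; Y=3 G=7 E=6
Draw 10: a1=0.623, a2=6.888, a3=8.001, a4=5.670, a5=3.738, a0=24.920; τ=−ln(0.4144)/24.920=0.035 → t=0.428; u2·a0=0.7743·24.920=19.296; a1+…+a3=15.512 < 19.296 ≤ a1+…+a4=21.182 → R4 fires; Y=2 G=9 E=5
Draw 11: a1=0.801, a2=5.904, a3=6.858, a4=3.150, a5=4.005, a0=20.718; τ=−ln(0.1876)/20.718=0.081 → t=0.509; u2·a0=0.7894·20.718=16.355; a1+…+a3=13.563 < 16.355 ≤ a1+…+a4=16.713 → R4 fires; Y=1 G=11 E=4
Draw 12: a1=0.979, a2=3.608, a3=4.191, a4=1.260, a5=3.916, a0=13.954; τ=−ln(0.2772)/13.954=0.092 → t=0.601; u2·a0=0.2927·13.954=4.084; a1=0.979 < 4.084 ≤ a1+a2=4.587 → R2 fires; Y=0 G=10 E=6
Draw 13: a1=0.890, a2=0.000, a3=0.000, a4=0.000, a5=5.340, a0=6.230; τ=−ln(0.2817)/6.230=0.203 → t=0.804; u2·a0=0.2877·6.230=1.792; a1+…+a4=0.890 < 1.792 ≤ a1+…+a5=6.230 → R5 fires; Y=0 G=11 E=5
Draw 14: a1=0.979, a2=0.000, a3=0.000, a4=0.000, a5=4.895, a0=5.874; τ=−ln(0.9533)/5.874=0.008 → t=0.812; u2·a0=0.5414·5.874=3.180; a1+…+a4=0.979 < 3.180 ≤ a1+…+a5=5.874 → R5 fires; Y=0 G=12 E=4
Draw 15: a1=1.068, a2=0.000, a3=0.000, a4=0.000, a5=4.272, a0=5.340; τ=−ln(0.0405)/5.340=0.600 → t=1.413 > T=1.33: stop.
At T=1.33: Y=0 G=12 E=4; the largest is G.

Dominant species at T: G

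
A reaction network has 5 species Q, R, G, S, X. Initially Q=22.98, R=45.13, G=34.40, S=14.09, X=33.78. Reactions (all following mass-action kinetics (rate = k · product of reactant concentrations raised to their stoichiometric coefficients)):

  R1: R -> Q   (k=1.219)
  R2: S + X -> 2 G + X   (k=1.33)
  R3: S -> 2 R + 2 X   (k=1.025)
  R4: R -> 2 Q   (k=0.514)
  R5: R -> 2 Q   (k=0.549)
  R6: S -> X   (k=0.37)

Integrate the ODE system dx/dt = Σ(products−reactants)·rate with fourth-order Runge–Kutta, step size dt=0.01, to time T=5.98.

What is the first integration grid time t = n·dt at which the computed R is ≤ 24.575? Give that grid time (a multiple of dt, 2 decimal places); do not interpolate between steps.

Threshold first reached at t = 0.28

RK4 with dt=0.01: 598 steps to T=5.98. Trajectory (selected grid times):
t=0.00: Q=22.98 R=45.13 G=34.40 S=14.09 X=33.78
t=0.27: Q=53.80 R=24.72 G=61.74 S=0.00 X=34.51
t=0.28: Q=54.62 R=24.16 G=61.74 S=0.00 X=34.51
t=0.66: Q=75.16 R=10.15 G=61.74 S=0.00 X=34.51
t=1.33: Q=86.81 R=2.20 G=61.74 S=0.00 X=34.51
t=1.99: Q=89.32 R=0.49 G=61.74 S=0.00 X=34.51
t=2.66: Q=89.88 R=0.11 G=61.74 S=0.00 X=34.51
t=3.32: Q=90.00 R=0.02 G=61.74 S=0.00 X=34.51
t=3.99: Q=90.03 R=0.01 G=61.74 S=0.00 X=34.51
t=4.65: Q=90.04 R=0.00 G=61.74 S=0.00 X=34.51
t=5.32: Q=90.04 R=0.00 G=61.74 S=0.00 X=34.51
t=5.98: Q=90.04 R=0.00 G=61.74 S=0.00 X=34.51
R(0.27)=24.722 > 24.575 but R(0.28)=24.164 ≤ 24.575, so the first grid time is t=0.28.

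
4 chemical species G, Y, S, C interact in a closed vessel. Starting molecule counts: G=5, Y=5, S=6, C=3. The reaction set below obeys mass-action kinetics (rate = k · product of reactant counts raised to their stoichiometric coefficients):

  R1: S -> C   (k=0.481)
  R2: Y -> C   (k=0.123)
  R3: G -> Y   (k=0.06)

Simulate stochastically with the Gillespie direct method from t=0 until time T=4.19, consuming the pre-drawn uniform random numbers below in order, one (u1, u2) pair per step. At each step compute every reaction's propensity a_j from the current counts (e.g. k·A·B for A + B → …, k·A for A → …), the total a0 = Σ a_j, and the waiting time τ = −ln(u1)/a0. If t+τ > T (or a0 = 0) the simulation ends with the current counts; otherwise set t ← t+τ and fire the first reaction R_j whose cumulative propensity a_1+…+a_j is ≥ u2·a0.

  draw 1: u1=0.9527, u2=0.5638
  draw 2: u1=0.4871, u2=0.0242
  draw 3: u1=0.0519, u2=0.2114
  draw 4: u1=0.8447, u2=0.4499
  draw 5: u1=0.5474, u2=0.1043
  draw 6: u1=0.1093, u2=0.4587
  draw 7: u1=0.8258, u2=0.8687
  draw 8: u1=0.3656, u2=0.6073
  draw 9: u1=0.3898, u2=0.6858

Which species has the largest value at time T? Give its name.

Dominant species at T: C

t=0.000: G=5 Y=5 S=6 C=3
Draw 1: a1=2.886, a2=0.615, a3=0.300, a0=3.801; τ=−ln(0.9527)/3.801=0.013 → t=0.013; u2·a0=0.5638·3.801=2.143 ≤ a1=2.886 → R1 fires; G=5 Y=5 S=5 C=4
Draw 2: a1=2.405, a2=0.615, a3=0.300, a0=3.320; τ=−ln(0.4871)/3.320=0.217 → t=0.229; u2·a0=0.0242·3.320=0.080 ≤ a1=2.405 → R1 fires; G=5 Y=5 S=4 C=5
Draw 3: a1=1.924, a2=0.615, a3=0.300, a0=2.839; τ=−ln(0.0519)/2.839=1.042 → t=1.271; u2·a0=0.2114·2.839=0.600 ≤ a1=1.924 → R1 fires; G=5 Y=5 S=3 C=6
Draw 4: a1=1.443, a2=0.615, a3=0.300, a0=2.358; τ=−ln(0.8447)/2.358=0.072 → t=1.343; u2·a0=0.4499·2.358=1.061 ≤ a1=1.443 → R1 fires; G=5 Y=5 S=2 C=7
Draw 5: a1=0.962, a2=0.615, a3=0.300, a0=1.877; τ=−ln(0.5474)/1.877=0.321 → t=1.664; u2·a0=0.1043·1.877=0.196 ≤ a1=0.962 → R1 fires; G=5 Y=5 S=1 C=8
Draw 6: a1=0.481, a2=0.615, a3=0.300, a0=1.396; τ=−ln(0.1093)/1.396=1.586 → t=3.250; u2·a0=0.4587·1.396=0.640; a1=0.481 < 0.640 ≤ a1+a2=1.096 → R2 fires; G=5 Y=4 S=1 C=9
Draw 7: a1=0.481, a2=0.492, a3=0.300, a0=1.273; τ=−ln(0.8258)/1.273=0.150 → t=3.400; u2·a0=0.8687·1.273=1.106; a1+a2=0.973 < 1.106 ≤ a1+…+a3=1.273 → R3 fires; G=4 Y=5 S=1 C=9
Draw 8: a1=0.481, a2=0.615, a3=0.240, a0=1.336; τ=−ln(0.3656)/1.336=0.753 → t=4.153; u2·a0=0.6073·1.336=0.811; a1=0.481 < 0.811 ≤ a1+a2=1.096 → R2 fires; G=4 Y=4 S=1 C=10
Draw 9: a1=0.481, a2=0.492, a3=0.240, a0=1.213; τ=−ln(0.3898)/1.213=0.777 → t=4.930 > T=4.19: stop.
At T=4.19: G=4 Y=4 S=1 C=10; the largest is C.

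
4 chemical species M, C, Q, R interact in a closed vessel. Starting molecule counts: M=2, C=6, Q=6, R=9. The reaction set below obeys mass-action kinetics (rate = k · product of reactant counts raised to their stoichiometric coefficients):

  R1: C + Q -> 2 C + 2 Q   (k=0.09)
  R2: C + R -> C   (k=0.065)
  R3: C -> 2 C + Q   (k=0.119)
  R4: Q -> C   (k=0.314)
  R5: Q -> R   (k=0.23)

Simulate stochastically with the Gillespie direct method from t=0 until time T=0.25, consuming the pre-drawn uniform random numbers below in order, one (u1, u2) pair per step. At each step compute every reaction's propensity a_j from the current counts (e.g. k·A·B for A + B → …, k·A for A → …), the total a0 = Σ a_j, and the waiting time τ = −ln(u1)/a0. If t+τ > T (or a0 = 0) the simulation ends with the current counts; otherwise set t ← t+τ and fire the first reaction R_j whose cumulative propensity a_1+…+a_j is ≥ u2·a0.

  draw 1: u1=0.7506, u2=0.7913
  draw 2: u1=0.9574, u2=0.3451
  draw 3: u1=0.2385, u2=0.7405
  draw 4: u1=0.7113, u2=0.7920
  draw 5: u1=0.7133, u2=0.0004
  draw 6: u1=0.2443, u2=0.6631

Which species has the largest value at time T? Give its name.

t=0.000: M=2 C=6 Q=6 R=9
Draw 1: a1=3.240, a2=3.510, a3=0.714, a4=1.884, a5=1.380, a0=10.728; τ=−ln(0.7506)/10.728=0.027 → t=0.027; u2·a0=0.7913·10.728=8.489; a1+…+a3=7.464 < 8.489 ≤ a1+…+a4=9.348 → R4 fires; M=2 C=7 Q=5 R=9
Draw 2: a1=3.150, a2=4.095, a3=0.833, a4=1.570, a5=1.150, a0=10.798; τ=−ln(0.9574)/10.798=0.004 → t=0.031; u2·a0=0.3451·10.798=3.726; a1=3.150 < 3.726 ≤ a1+a2=7.245 → R2 fires; M=2 C=7 Q=5 R=8
Draw 3: a1=3.150, a2=3.640, a3=0.833, a4=1.570, a5=1.150, a0=10.343; τ=−ln(0.2385)/10.343=0.139 → t=0.169; u2·a0=0.7405·10.343=7.659; a1+…+a3=7.623 < 7.659 ≤ a1+…+a4=9.193 → R4 fires; M=2 C=8 Q=4 R=8
Draw 4: a1=2.880, a2=4.160, a3=0.952, a4=1.256, a5=0.920, a0=10.168; τ=−ln(0.7113)/10.168=0.034 → t=0.203; u2·a0=0.7920·10.168=8.053; a1+…+a3=7.992 < 8.053 ≤ a1+…+a4=9.248 → R4 fires; M=2 C=9 Q=3 R=8
Draw 5: a1=2.430, a2=4.680, a3=1.071, a4=0.942, a5=0.690, a0=9.813; τ=−ln(0.7133)/9.813=0.034 → t=0.237; u2·a0=0.0004·9.813=0.004 ≤ a1=2.430 → R1 fires; M=2 C=10 Q=4 R=8
Draw 6: a1=3.600, a2=5.200, a3=1.190, a4=1.256, a5=0.920, a0=12.166; τ=−ln(0.2443)/12.166=0.116 → t=0.353 > T=0.25: stop.
At T=0.25: M=2 C=10 Q=4 R=8; the largest is C.

Dominant species at T: C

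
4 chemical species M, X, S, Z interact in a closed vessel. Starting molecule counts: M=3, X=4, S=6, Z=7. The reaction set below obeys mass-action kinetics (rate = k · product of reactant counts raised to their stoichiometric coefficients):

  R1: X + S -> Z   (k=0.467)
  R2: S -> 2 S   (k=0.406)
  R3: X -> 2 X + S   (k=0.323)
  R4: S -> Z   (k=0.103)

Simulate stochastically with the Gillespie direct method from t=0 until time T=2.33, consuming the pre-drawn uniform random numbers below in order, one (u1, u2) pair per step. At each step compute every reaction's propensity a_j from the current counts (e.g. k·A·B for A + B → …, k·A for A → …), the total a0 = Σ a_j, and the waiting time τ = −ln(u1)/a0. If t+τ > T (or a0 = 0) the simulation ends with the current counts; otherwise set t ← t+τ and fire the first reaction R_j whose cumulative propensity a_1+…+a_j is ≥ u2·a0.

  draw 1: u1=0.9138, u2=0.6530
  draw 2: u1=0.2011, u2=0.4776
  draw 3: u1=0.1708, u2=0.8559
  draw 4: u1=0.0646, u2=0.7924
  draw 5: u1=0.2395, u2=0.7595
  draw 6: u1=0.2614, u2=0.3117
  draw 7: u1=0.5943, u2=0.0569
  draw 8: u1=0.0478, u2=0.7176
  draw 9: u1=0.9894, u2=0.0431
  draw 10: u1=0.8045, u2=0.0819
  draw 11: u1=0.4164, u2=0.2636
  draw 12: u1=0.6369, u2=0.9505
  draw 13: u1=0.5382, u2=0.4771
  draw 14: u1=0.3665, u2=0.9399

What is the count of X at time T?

X at T = 0

t=0.000: M=3 X=4 S=6 Z=7
Draw 1: a1=11.208, a2=2.436, a3=1.292, a4=0.618, a0=15.554; τ=−ln(0.9138)/15.554=0.006 → t=0.006; u2·a0=0.6530·15.554=10.157 ≤ a1=11.208 → R1 fires; M=3 X=3 S=5 Z=8
Draw 2: a1=7.005, a2=2.030, a3=0.969, a4=0.515, a0=10.519; τ=−ln(0.2011)/10.519=0.152 → t=0.158; u2·a0=0.4776·10.519=5.024 ≤ a1=7.005 → R1 fires; M=3 X=2 S=4 Z=9
Draw 3: a1=3.736, a2=1.624, a3=0.646, a4=0.412, a0=6.418; τ=−ln(0.1708)/6.418=0.275 → t=0.434; u2·a0=0.8559·6.418=5.493; a1+a2=5.360 < 5.493 ≤ a1+…+a3=6.006 → R3 fires; M=3 X=3 S=5 Z=9
Draw 4: a1=7.005, a2=2.030, a3=0.969, a4=0.515, a0=10.519; τ=−ln(0.0646)/10.519=0.260 → t=0.694; u2·a0=0.7924·10.519=8.335; a1=7.005 < 8.335 ≤ a1+a2=9.035 → R2 fires; M=3 X=3 S=6 Z=9
Draw 5: a1=8.406, a2=2.436, a3=0.969, a4=0.618, a0=12.429; τ=−ln(0.2395)/12.429=0.115 → t=0.809; u2·a0=0.7595·12.429=9.440; a1=8.406 < 9.440 ≤ a1+a2=10.842 → R2 fires; M=3 X=3 S=7 Z=9
Draw 6: a1=9.807, a2=2.842, a3=0.969, a4=0.721, a0=14.339; τ=−ln(0.2614)/14.339=0.094 → t=0.903; u2·a0=0.3117·14.339=4.469 ≤ a1=9.807 → R1 fires; M=3 X=2 S=6 Z=10
Draw 7: a1=5.604, a2=2.436, a3=0.646, a4=0.618, a0=9.304; τ=−ln(0.5943)/9.304=0.056 → t=0.959; u2·a0=0.0569·9.304=0.529 ≤ a1=5.604 → R1 fires; M=3 X=1 S=5 Z=11
Draw 8: a1=2.335, a2=2.030, a3=0.323, a4=0.515, a0=5.203; τ=−ln(0.0478)/5.203=0.584 → t=1.543; u2·a0=0.7176·5.203=3.734; a1=2.335 < 3.734 ≤ a1+a2=4.365 → R2 fires; M=3 X=1 S=6 Z=11
Draw 9: a1=2.802, a2=2.436, a3=0.323, a4=0.618, a0=6.179; τ=−ln(0.9894)/6.179=0.002 → t=1.545; u2·a0=0.0431·6.179=0.266 ≤ a1=2.802 → R1 fires; M=3 X=0 S=5 Z=12
Draw 10: a1=0.000, a2=2.030, a3=0.000, a4=0.515, a0=2.545; τ=−ln(0.8045)/2.545=0.085 → t=1.630; u2·a0=0.0819·2.545=0.208; a1=0.000 < 0.208 ≤ a1+a2=2.030 → R2 fires; M=3 X=0 S=6 Z=12
Draw 11: a1=0.000, a2=2.436, a3=0.000, a4=0.618, a0=3.054; τ=−ln(0.4164)/3.054=0.287 → t=1.917; u2·a0=0.2636·3.054=0.805; a1=0.000 < 0.805 ≤ a1+a2=2.436 → R2 fires; M=3 X=0 S=7 Z=12
Draw 12: a1=0.000, a2=2.842, a3=0.000, a4=0.721, a0=3.563; τ=−ln(0.6369)/3.563=0.127 → t=2.044; u2·a0=0.9505·3.563=3.387; a1+…+a3=2.842 < 3.387 ≤ a1+…+a4=3.563 → R4 fires; M=3 X=0 S=6 Z=13
Draw 13: a1=0.000, a2=2.436, a3=0.000, a4=0.618, a0=3.054; τ=−ln(0.5382)/3.054=0.203 → t=2.247; u2·a0=0.4771·3.054=1.457; a1=0.000 < 1.457 ≤ a1+a2=2.436 → R2 fires; M=3 X=0 S=7 Z=13
Draw 14: a1=0.000, a2=2.842, a3=0.000, a4=0.721, a0=3.563; τ=−ln(0.3665)/3.563=0.282 → t=2.528 > T=2.33: stop.
Read off X at T=2.33: 0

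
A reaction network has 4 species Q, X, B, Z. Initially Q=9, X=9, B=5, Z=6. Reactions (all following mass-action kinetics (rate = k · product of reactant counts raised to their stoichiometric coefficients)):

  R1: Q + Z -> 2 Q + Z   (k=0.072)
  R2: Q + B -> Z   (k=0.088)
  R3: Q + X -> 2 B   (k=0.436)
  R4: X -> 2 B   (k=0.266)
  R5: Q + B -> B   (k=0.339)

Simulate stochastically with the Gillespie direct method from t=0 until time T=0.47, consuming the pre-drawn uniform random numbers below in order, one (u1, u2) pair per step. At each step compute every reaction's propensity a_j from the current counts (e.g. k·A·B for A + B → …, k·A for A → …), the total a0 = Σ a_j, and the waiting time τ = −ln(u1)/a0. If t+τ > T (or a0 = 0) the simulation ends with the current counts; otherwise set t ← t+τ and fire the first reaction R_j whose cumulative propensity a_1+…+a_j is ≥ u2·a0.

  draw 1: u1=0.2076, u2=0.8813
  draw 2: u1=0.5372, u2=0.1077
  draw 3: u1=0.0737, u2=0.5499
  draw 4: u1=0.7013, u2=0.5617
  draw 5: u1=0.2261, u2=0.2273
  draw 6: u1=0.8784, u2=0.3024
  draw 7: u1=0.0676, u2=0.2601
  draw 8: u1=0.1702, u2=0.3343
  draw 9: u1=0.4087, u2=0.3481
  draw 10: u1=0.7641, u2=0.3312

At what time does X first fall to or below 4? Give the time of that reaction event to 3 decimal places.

Threshold first reached at t = 0.257

t=0.000: Q=9 X=9 B=5 Z=6
Draw 1: a1=3.888, a2=3.960, a3=35.316, a4=2.394, a5=15.255, a0=60.813; τ=−ln(0.2076)/60.813=0.026 → t=0.026; u2·a0=0.8813·60.813=53.594; a1+…+a4=45.558 < 53.594 ≤ a1+…+a5=60.813 → R5 fires; Q=8 X=9 B=5 Z=6
Draw 2: a1=3.456, a2=3.520, a3=31.392, a4=2.394, a5=13.560, a0=54.322; τ=−ln(0.5372)/54.322=0.011 → t=0.037; u2·a0=0.1077·54.322=5.850; a1=3.456 < 5.850 ≤ a1+a2=6.976 → R2 fires; Q=7 X=9 B=4 Z=7
Draw 3: a1=3.528, a2=2.464, a3=27.468, a4=2.394, a5=9.492, a0=45.346; τ=−ln(0.0737)/45.346=0.058 → t=0.095; u2·a0=0.5499·45.346=24.936; a1+a2=5.992 < 24.936 ≤ a1+…+a3=33.460 → R3 fires; Q=6 X=8 B=6 Z=7
Draw 4: a1=3.024, a2=3.168, a3=20.928, a4=2.128, a5=12.204, a0=41.452; τ=−ln(0.7013)/41.452=0.009 → t=0.103; u2·a0=0.5617·41.452=23.284; a1+a2=6.192 < 23.284 ≤ a1+…+a3=27.120 → R3 fires; Q=5 X=7 B=8 Z=7
Draw 5: a1=2.520, a2=3.520, a3=15.260, a4=1.862, a5=13.560, a0=36.722; τ=−ln(0.2261)/36.722=0.040 → t=0.144; u2·a0=0.2273·36.722=8.347; a1+a2=6.040 < 8.347 ≤ a1+…+a3=21.300 → R3 fires; Q=4 X=6 B=10 Z=7
Draw 6: a1=2.016, a2=3.520, a3=10.464, a4=1.596, a5=13.560, a0=31.156; τ=−ln(0.8784)/31.156=0.004 → t=0.148; u2·a0=0.3024·31.156=9.422; a1+a2=5.536 < 9.422 ≤ a1+…+a3=16.000 → R3 fires; Q=3 X=5 B=12 Z=7
Draw 7: a1=1.512, a2=3.168, a3=6.540, a4=1.330, a5=12.204, a0=24.754; τ=−ln(0.0676)/24.754=0.109 → t=0.257; u2·a0=0.2601·24.754=6.439; a1+a2=4.680 < 6.439 ≤ a1+…+a3=11.220 → R3 fires; Q=2 X=4 B=14 Z=7
Draw 8: a1=1.008, a2=2.464, a3=3.488, a4=1.064, a5=9.492, a0=17.516; τ=−ln(0.1702)/17.516=0.101 → t=0.358; u2·a0=0.3343·17.516=5.856; a1+a2=3.472 < 5.856 ≤ a1+…+a3=6.960 → R3 fires; Q=1 X=3 B=16 Z=7
Draw 9: a1=0.504, a2=1.408, a3=1.308, a4=0.798, a5=5.424, a0=9.442; τ=−ln(0.4087)/9.442=0.095 → t=0.453; u2·a0=0.3481·9.442=3.287; a1+…+a3=3.220 < 3.287 ≤ a1+…+a4=4.018 → R4 fires; Q=1 X=2 B=18 Z=7
Draw 10: a1=0.504, a2=1.584, a3=0.872, a4=0.532, a5=6.102, a0=9.594; τ=−ln(0.7641)/9.594=0.028 → t=0.481 > T=0.47: stop.
X first becomes ≤ 4 when it reaches 4 at the event at t=0.257.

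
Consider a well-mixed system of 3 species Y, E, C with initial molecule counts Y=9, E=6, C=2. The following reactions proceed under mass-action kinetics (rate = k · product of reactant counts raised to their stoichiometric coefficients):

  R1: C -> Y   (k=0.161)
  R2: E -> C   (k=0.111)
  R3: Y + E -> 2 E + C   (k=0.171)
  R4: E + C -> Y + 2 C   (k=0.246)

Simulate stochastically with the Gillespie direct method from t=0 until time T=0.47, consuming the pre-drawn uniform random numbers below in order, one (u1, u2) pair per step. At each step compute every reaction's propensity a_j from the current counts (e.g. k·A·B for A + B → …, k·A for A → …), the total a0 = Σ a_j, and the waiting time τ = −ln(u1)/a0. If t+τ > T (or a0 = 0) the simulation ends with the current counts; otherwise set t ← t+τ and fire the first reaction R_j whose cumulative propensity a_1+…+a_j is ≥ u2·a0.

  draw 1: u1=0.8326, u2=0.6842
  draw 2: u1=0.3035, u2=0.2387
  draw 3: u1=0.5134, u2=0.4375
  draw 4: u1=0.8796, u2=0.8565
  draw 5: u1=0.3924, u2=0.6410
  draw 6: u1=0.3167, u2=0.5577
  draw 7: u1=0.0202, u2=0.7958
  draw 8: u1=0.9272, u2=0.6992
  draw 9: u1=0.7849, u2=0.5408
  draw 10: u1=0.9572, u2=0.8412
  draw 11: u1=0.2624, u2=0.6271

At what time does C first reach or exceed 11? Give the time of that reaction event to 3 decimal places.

Threshold first reached at t = 0.404

t=0.000: Y=9 E=6 C=2
Draw 1: a1=0.322, a2=0.666, a3=9.234, a4=2.952, a0=13.174; τ=−ln(0.8326)/13.174=0.014 → t=0.014; u2·a0=0.6842·13.174=9.014; a1+a2=0.988 < 9.014 ≤ a1+…+a3=10.222 → R3 fires; Y=8 E=7 C=3
Draw 2: a1=0.483, a2=0.777, a3=9.576, a4=5.166, a0=16.002; τ=−ln(0.3035)/16.002=0.075 → t=0.088; u2·a0=0.2387·16.002=3.820; a1+a2=1.260 < 3.820 ≤ a1+…+a3=10.836 → R3 fires; Y=7 E=8 C=4
Draw 3: a1=0.644, a2=0.888, a3=9.576, a4=7.872, a0=18.980; τ=−ln(0.5134)/18.980=0.035 → t=0.124; u2·a0=0.4375·18.980=8.304; a1+a2=1.532 < 8.304 ≤ a1+…+a3=11.108 → R3 fires; Y=6 E=9 C=5
Draw 4: a1=0.805, a2=0.999, a3=9.234, a4=11.070, a0=22.108; τ=−ln(0.8796)/22.108=0.006 → t=0.129; u2·a0=0.8565·22.108=18.936; a1+…+a3=11.038 < 18.936 ≤ a1+…+a4=22.108 → R4 fires; Y=7 E=8 C=6
Draw 5: a1=0.966, a2=0.888, a3=9.576, a4=11.808, a0=23.238; τ=−ln(0.3924)/23.238=0.040 → t=0.170; u2·a0=0.6410·23.238=14.896; a1+…+a3=11.430 < 14.896 ≤ a1+…+a4=23.238 → R4 fires; Y=8 E=7 C=7
Draw 6: a1=1.127, a2=0.777, a3=9.576, a4=12.054, a0=23.534; τ=−ln(0.3167)/23.534=0.049 → t=0.218; u2·a0=0.5577·23.534=13.125; a1+…+a3=11.480 < 13.125 ≤ a1+…+a4=23.534 → R4 fires; Y=9 E=6 C=8
Draw 7: a1=1.288, a2=0.666, a3=9.234, a4=11.808, a0=22.996; τ=−ln(0.0202)/22.996=0.170 → t=0.388; u2·a0=0.7958·22.996=18.300; a1+…+a3=11.188 < 18.300 ≤ a1+…+a4=22.996 → R4 fires; Y=10 E=5 C=9
Draw 8: a1=1.449, a2=0.555, a3=8.550, a4=11.070, a0=21.624; τ=−ln(0.9272)/21.624=0.003 → t=0.392; u2·a0=0.6992·21.624=15.120; a1+…+a3=10.554 < 15.120 ≤ a1+…+a4=21.624 → R4 fires; Y=11 E=4 C=10
Draw 9: a1=1.610, a2=0.444, a3=7.524, a4=9.840, a0=19.418; τ=−ln(0.7849)/19.418=0.012 → t=0.404; u2·a0=0.5408·19.418=10.501; a1+…+a3=9.578 < 10.501 ≤ a1+…+a4=19.418 → R4 fires; Y=12 E=3 C=11
Draw 10: a1=1.771, a2=0.333, a3=6.156, a4=8.118, a0=16.378; τ=−ln(0.9572)/16.378=0.003 → t=0.407; u2·a0=0.8412·16.378=13.777; a1+…+a3=8.260 < 13.777 ≤ a1+…+a4=16.378 → R4 fires; Y=13 E=2 C=12
Draw 11: a1=1.932, a2=0.222, a3=4.446, a4=5.904, a0=12.504; τ=−ln(0.2624)/12.504=0.107 → t=0.514 > T=0.47: stop.
C first becomes ≥ 11 when it reaches 11 at the event at t=0.404.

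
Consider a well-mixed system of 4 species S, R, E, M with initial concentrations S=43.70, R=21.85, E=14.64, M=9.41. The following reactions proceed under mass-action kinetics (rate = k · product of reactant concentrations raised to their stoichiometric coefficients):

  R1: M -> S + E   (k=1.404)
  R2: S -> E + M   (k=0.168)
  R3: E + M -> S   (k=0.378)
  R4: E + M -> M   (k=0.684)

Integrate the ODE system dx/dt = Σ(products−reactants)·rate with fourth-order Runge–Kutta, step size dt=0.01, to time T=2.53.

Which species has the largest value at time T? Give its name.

Dominant species at T: S

RK4 with dt=0.01: 253 steps to T=2.53. Trajectory (selected grid times):
t=0.00: S=43.70 R=21.85 E=14.64 M=9.41
t=0.28: S=48.88 R=21.85 E=4.84 M=4.23
t=0.56: S=49.70 R=21.85 E=3.91 M=3.41
t=0.84: S=49.96 R=21.85 E=3.82 M=3.15
t=1.12: S=50.07 R=21.85 E=3.86 M=3.04
t=1.41: S=50.14 R=21.85 E=3.93 M=2.97
t=1.69: S=50.17 R=21.85 E=3.98 M=2.94
t=1.97: S=50.20 R=21.85 E=4.01 M=2.91
t=2.25: S=50.21 R=21.85 E=4.04 M=2.90
t=2.53: S=50.23 R=21.85 E=4.06 M=2.88
At T=2.53: S=50.23 R=21.85 E=4.06 M=2.88; the largest is S.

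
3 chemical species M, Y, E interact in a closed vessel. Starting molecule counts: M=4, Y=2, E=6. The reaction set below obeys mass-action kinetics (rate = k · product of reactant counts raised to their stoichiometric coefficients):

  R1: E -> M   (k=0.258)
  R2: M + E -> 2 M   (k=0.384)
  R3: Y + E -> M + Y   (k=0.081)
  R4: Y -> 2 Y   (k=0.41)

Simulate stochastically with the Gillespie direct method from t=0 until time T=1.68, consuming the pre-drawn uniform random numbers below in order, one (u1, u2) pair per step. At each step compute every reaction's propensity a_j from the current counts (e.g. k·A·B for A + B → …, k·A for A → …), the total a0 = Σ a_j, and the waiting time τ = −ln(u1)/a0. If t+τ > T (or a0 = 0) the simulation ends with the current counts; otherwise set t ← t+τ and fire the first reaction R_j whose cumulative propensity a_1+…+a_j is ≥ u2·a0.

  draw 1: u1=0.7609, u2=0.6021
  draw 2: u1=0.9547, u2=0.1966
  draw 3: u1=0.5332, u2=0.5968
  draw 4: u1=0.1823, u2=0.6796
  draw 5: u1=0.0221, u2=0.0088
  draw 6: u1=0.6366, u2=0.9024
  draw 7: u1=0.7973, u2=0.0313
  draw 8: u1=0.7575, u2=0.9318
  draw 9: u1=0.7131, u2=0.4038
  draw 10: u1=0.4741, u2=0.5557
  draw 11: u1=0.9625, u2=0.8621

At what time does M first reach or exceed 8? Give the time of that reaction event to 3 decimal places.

Threshold first reached at t = 0.247

t=0.000: M=4 Y=2 E=6
Draw 1: a1=1.548, a2=9.216, a3=0.972, a4=0.820, a0=12.556; τ=−ln(0.7609)/12.556=0.022 → t=0.022; u2·a0=0.6021·12.556=7.560; a1=1.548 < 7.560 ≤ a1+a2=10.764 → R2 fires; M=5 Y=2 E=5
Draw 2: a1=1.290, a2=9.600, a3=0.810, a4=0.820, a0=12.520; τ=−ln(0.9547)/12.520=0.004 → t=0.025; u2·a0=0.1966·12.520=2.461; a1=1.290 < 2.461 ≤ a1+a2=10.890 → R2 fires; M=6 Y=2 E=4
Draw 3: a1=1.032, a2=9.216, a3=0.648, a4=0.820, a0=11.716; τ=−ln(0.5332)/11.716=0.054 → t=0.079; u2·a0=0.5968·11.716=6.992; a1=1.032 < 6.992 ≤ a1+a2=10.248 → R2 fires; M=7 Y=2 E=3
Draw 4: a1=0.774, a2=8.064, a3=0.486, a4=0.820, a0=10.144; τ=−ln(0.1823)/10.144=0.168 → t=0.247; u2·a0=0.6796·10.144=6.894; a1=0.774 < 6.894 ≤ a1+a2=8.838 → R2 fires; M=8 Y=2 E=2
Draw 5: a1=0.516, a2=6.144, a3=0.324, a4=0.820, a0=7.804; τ=−ln(0.0221)/7.804=0.488 → t=0.735; u2·a0=0.0088·7.804=0.069 ≤ a1=0.516 → R1 fires; M=9 Y=2 E=1
Draw 6: a1=0.258, a2=3.456, a3=0.162, a4=0.820, a0=4.696; τ=−ln(0.6366)/4.696=0.096 → t=0.832; u2·a0=0.9024·4.696=4.238; a1+…+a3=3.876 < 4.238 ≤ a1+…+a4=4.696 → R4 fires; M=9 Y=3 E=1
Draw 7: a1=0.258, a2=3.456, a3=0.243, a4=1.230, a0=5.187; τ=−ln(0.7973)/5.187=0.044 → t=0.875; u2·a0=0.0313·5.187=0.162 ≤ a1=0.258 → R1 fires; M=10 Y=3 E=0
Draw 8: a1=0.000, a2=0.000, a3=0.000, a4=1.230, a0=1.230; τ=−ln(0.7575)/1.230=0.226 → t=1.101; u2·a0=0.9318·1.230=1.146; a1+…+a3=0.000 < 1.146 ≤ a1+…+a4=1.230 → R4 fires; M=10 Y=4 E=0
Draw 9: a1=0.000, a2=0.000, a3=0.000, a4=1.640, a0=1.640; τ=−ln(0.7131)/1.640=0.206 → t=1.307; u2·a0=0.4038·1.640=0.662; a1+…+a3=0.000 < 0.662 ≤ a1+…+a4=1.640 → R4 fires; M=10 Y=5 E=0
Draw 10: a1=0.000, a2=0.000, a3=0.000, a4=2.050, a0=2.050; τ=−ln(0.4741)/2.050=0.364 → t=1.671; u2·a0=0.5557·2.050=1.139; a1+…+a3=0.000 < 1.139 ≤ a1+…+a4=2.050 → R4 fires; M=10 Y=6 E=0
Draw 11: a1=0.000, a2=0.000, a3=0.000, a4=2.460, a0=2.460; τ=−ln(0.9625)/2.460=0.016 → t=1.687 > T=1.68: stop.
M first becomes ≥ 8 when it reaches 8 at the event at t=0.247.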